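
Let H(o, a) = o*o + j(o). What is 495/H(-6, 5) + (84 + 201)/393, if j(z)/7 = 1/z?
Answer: 37175/2489 ≈ 14.936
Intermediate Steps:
j(z) = 7/z
H(o, a) = o² + 7/o (H(o, a) = o*o + 7/o = o² + 7/o)
495/H(-6, 5) + (84 + 201)/393 = 495/(((7 + (-6)³)/(-6))) + (84 + 201)/393 = 495/((-(7 - 216)/6)) + 285*(1/393) = 495/((-⅙*(-209))) + 95/131 = 495/(209/6) + 95/131 = 495*(6/209) + 95/131 = 270/19 + 95/131 = 37175/2489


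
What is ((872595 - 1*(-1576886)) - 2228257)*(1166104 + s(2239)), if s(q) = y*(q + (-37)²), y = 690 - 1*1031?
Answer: -14207890176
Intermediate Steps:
y = -341 (y = 690 - 1031 = -341)
s(q) = -466829 - 341*q (s(q) = -341*(q + (-37)²) = -341*(q + 1369) = -341*(1369 + q) = -466829 - 341*q)
((872595 - 1*(-1576886)) - 2228257)*(1166104 + s(2239)) = ((872595 - 1*(-1576886)) - 2228257)*(1166104 + (-466829 - 341*2239)) = ((872595 + 1576886) - 2228257)*(1166104 + (-466829 - 763499)) = (2449481 - 2228257)*(1166104 - 1230328) = 221224*(-64224) = -14207890176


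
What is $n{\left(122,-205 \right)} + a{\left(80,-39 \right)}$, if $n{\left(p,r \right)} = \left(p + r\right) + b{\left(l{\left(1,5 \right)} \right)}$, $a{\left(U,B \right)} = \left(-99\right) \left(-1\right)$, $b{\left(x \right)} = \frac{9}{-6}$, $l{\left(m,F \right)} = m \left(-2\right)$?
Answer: $\frac{29}{2} \approx 14.5$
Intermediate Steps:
$l{\left(m,F \right)} = - 2 m$
$b{\left(x \right)} = - \frac{3}{2}$ ($b{\left(x \right)} = 9 \left(- \frac{1}{6}\right) = - \frac{3}{2}$)
$a{\left(U,B \right)} = 99$
$n{\left(p,r \right)} = - \frac{3}{2} + p + r$ ($n{\left(p,r \right)} = \left(p + r\right) - \frac{3}{2} = - \frac{3}{2} + p + r$)
$n{\left(122,-205 \right)} + a{\left(80,-39 \right)} = \left(- \frac{3}{2} + 122 - 205\right) + 99 = - \frac{169}{2} + 99 = \frac{29}{2}$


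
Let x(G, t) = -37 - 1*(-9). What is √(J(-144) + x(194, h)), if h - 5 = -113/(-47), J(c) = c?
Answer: 2*I*√43 ≈ 13.115*I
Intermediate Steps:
h = 348/47 (h = 5 - 113/(-47) = 5 - 113*(-1/47) = 5 + 113/47 = 348/47 ≈ 7.4043)
x(G, t) = -28 (x(G, t) = -37 + 9 = -28)
√(J(-144) + x(194, h)) = √(-144 - 28) = √(-172) = 2*I*√43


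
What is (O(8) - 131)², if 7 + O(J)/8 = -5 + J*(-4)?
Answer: 233289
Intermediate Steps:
O(J) = -96 - 32*J (O(J) = -56 + 8*(-5 + J*(-4)) = -56 + 8*(-5 - 4*J) = -56 + (-40 - 32*J) = -96 - 32*J)
(O(8) - 131)² = ((-96 - 32*8) - 131)² = ((-96 - 256) - 131)² = (-352 - 131)² = (-483)² = 233289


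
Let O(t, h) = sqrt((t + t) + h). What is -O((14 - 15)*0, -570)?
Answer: -I*sqrt(570) ≈ -23.875*I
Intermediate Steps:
O(t, h) = sqrt(h + 2*t) (O(t, h) = sqrt(2*t + h) = sqrt(h + 2*t))
-O((14 - 15)*0, -570) = -sqrt(-570 + 2*((14 - 15)*0)) = -sqrt(-570 + 2*(-1*0)) = -sqrt(-570 + 2*0) = -sqrt(-570 + 0) = -sqrt(-570) = -I*sqrt(570)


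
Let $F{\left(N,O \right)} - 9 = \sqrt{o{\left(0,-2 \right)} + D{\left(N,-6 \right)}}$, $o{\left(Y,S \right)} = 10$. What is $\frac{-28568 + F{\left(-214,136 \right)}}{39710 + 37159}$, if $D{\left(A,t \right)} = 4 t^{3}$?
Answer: $- \frac{28559}{76869} + \frac{i \sqrt{854}}{76869} \approx -0.37153 + 0.00038017 i$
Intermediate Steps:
$F{\left(N,O \right)} = 9 + i \sqrt{854}$ ($F{\left(N,O \right)} = 9 + \sqrt{10 + 4 \left(-6\right)^{3}} = 9 + \sqrt{10 + 4 \left(-216\right)} = 9 + \sqrt{10 - 864} = 9 + \sqrt{-854} = 9 + i \sqrt{854}$)
$\frac{-28568 + F{\left(-214,136 \right)}}{39710 + 37159} = \frac{-28568 + \left(9 + i \sqrt{854}\right)}{39710 + 37159} = \frac{-28559 + i \sqrt{854}}{76869} = \left(-28559 + i \sqrt{854}\right) \frac{1}{76869} = - \frac{28559}{76869} + \frac{i \sqrt{854}}{76869}$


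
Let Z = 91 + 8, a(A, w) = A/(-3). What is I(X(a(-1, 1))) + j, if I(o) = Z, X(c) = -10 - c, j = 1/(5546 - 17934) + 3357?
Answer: 42812927/12388 ≈ 3456.0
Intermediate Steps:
a(A, w) = -A/3 (a(A, w) = A*(-1/3) = -A/3)
j = 41586515/12388 (j = 1/(-12388) + 3357 = -1/12388 + 3357 = 41586515/12388 ≈ 3357.0)
Z = 99
I(o) = 99
I(X(a(-1, 1))) + j = 99 + 41586515/12388 = 42812927/12388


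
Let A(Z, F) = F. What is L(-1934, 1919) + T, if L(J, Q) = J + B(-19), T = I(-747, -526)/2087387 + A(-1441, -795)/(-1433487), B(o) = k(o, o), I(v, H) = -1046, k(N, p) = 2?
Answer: -1927003877385615/997414042823 ≈ -1932.0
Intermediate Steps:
B(o) = 2
T = 53348421/997414042823 (T = -1046/2087387 - 795/(-1433487) = -1046*1/2087387 - 795*(-1/1433487) = -1046/2087387 + 265/477829 = 53348421/997414042823 ≈ 5.3487e-5)
L(J, Q) = 2 + J (L(J, Q) = J + 2 = 2 + J)
L(-1934, 1919) + T = (2 - 1934) + 53348421/997414042823 = -1932 + 53348421/997414042823 = -1927003877385615/997414042823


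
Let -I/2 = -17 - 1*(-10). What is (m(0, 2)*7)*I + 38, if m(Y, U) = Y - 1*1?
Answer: -60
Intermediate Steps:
m(Y, U) = -1 + Y (m(Y, U) = Y - 1 = -1 + Y)
I = 14 (I = -2*(-17 - 1*(-10)) = -2*(-17 + 10) = -2*(-7) = 14)
(m(0, 2)*7)*I + 38 = ((-1 + 0)*7)*14 + 38 = -1*7*14 + 38 = -7*14 + 38 = -98 + 38 = -60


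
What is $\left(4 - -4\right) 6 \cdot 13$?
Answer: $624$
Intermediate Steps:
$\left(4 - -4\right) 6 \cdot 13 = \left(4 + 4\right) 78 = 8 \cdot 78 = 624$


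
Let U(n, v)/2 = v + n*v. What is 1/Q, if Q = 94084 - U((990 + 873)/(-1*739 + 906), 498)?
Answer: 167/13690148 ≈ 1.2199e-5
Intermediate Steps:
U(n, v) = 2*v + 2*n*v (U(n, v) = 2*(v + n*v) = 2*v + 2*n*v)
Q = 13690148/167 (Q = 94084 - 2*498*(1 + (990 + 873)/(-1*739 + 906)) = 94084 - 2*498*(1 + 1863/(-739 + 906)) = 94084 - 2*498*(1 + 1863/167) = 94084 - 2*498*2030/167 = 94084 - 1*2021880/167 = 94084 - 2021880/167 = 13690148/167 ≈ 81977.)
1/Q = 1/(13690148/167) = 167/13690148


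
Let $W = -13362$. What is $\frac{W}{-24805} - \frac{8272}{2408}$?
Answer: $- \frac{21626408}{7466305} \approx -2.8965$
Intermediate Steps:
$\frac{W}{-24805} - \frac{8272}{2408} = - \frac{13362}{-24805} - \frac{8272}{2408} = \left(-13362\right) \left(- \frac{1}{24805}\right) - \frac{1034}{301} = \frac{13362}{24805} - \frac{1034}{301} = - \frac{21626408}{7466305}$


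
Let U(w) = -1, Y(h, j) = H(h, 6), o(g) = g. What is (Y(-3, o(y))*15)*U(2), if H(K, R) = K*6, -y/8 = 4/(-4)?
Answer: 270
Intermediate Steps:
y = 8 (y = -32/(-4) = -32*(-1)/4 = -8*(-1) = 8)
H(K, R) = 6*K
Y(h, j) = 6*h
(Y(-3, o(y))*15)*U(2) = ((6*(-3))*15)*(-1) = -18*15*(-1) = -270*(-1) = 270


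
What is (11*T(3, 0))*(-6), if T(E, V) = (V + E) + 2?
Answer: -330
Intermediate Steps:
T(E, V) = 2 + E + V (T(E, V) = (E + V) + 2 = 2 + E + V)
(11*T(3, 0))*(-6) = (11*(2 + 3 + 0))*(-6) = (11*5)*(-6) = 55*(-6) = -330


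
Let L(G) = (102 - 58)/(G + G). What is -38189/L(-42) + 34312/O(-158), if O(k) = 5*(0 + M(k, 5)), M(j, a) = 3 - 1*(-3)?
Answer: 12218251/165 ≈ 74050.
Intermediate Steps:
L(G) = 22/G (L(G) = 44/((2*G)) = 44*(1/(2*G)) = 22/G)
M(j, a) = 6 (M(j, a) = 3 + 3 = 6)
O(k) = 30 (O(k) = 5*(0 + 6) = 5*6 = 30)
-38189/L(-42) + 34312/O(-158) = -38189/(22/(-42)) + 34312/30 = -38189/(22*(-1/42)) + 34312*(1/30) = -38189/(-11/21) + 17156/15 = -38189*(-21/11) + 17156/15 = 801969/11 + 17156/15 = 12218251/165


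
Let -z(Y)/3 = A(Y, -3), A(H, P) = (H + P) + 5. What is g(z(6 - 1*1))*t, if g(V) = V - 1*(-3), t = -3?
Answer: 54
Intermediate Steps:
A(H, P) = 5 + H + P
z(Y) = -6 - 3*Y (z(Y) = -3*(5 + Y - 3) = -3*(2 + Y) = -6 - 3*Y)
g(V) = 3 + V (g(V) = V + 3 = 3 + V)
g(z(6 - 1*1))*t = (3 + (-6 - 3*(6 - 1*1)))*(-3) = (3 + (-6 - 3*(6 - 1)))*(-3) = (3 + (-6 - 3*5))*(-3) = (3 + (-6 - 15))*(-3) = (3 - 21)*(-3) = -18*(-3) = 54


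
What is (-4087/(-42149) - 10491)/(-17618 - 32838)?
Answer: 55272634/265833743 ≈ 0.20792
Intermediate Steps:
(-4087/(-42149) - 10491)/(-17618 - 32838) = (-4087*(-1/42149) - 10491)/(-50456) = (4087/42149 - 10491)*(-1/50456) = -442181072/42149*(-1/50456) = 55272634/265833743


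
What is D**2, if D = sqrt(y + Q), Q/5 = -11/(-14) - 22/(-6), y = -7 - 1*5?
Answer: 431/42 ≈ 10.262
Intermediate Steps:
y = -12 (y = -7 - 5 = -12)
Q = 935/42 (Q = 5*(-11/(-14) - 22/(-6)) = 5*(-11*(-1/14) - 22*(-1/6)) = 5*(11/14 + 11/3) = 5*(187/42) = 935/42 ≈ 22.262)
D = sqrt(18102)/42 (D = sqrt(-12 + 935/42) = sqrt(431/42) = sqrt(18102)/42 ≈ 3.2034)
D**2 = (sqrt(18102)/42)**2 = 431/42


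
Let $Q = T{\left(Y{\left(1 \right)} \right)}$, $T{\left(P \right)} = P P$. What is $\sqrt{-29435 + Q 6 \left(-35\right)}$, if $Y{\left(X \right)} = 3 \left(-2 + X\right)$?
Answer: $5 i \sqrt{1253} \approx 176.99 i$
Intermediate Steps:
$Y{\left(X \right)} = -6 + 3 X$
$T{\left(P \right)} = P^{2}$
$Q = 9$ ($Q = \left(-6 + 3 \cdot 1\right)^{2} = \left(-6 + 3\right)^{2} = \left(-3\right)^{2} = 9$)
$\sqrt{-29435 + Q 6 \left(-35\right)} = \sqrt{-29435 + 9 \cdot 6 \left(-35\right)} = \sqrt{-29435 + 54 \left(-35\right)} = \sqrt{-29435 - 1890} = \sqrt{-31325} = 5 i \sqrt{1253}$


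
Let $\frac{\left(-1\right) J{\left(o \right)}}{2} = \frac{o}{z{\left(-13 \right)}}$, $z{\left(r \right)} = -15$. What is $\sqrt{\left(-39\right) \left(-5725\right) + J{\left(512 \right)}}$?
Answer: $\frac{\sqrt{50252235}}{15} \approx 472.59$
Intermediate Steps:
$J{\left(o \right)} = \frac{2 o}{15}$ ($J{\left(o \right)} = - 2 \frac{o}{-15} = - 2 o \left(- \frac{1}{15}\right) = - 2 \left(- \frac{o}{15}\right) = \frac{2 o}{15}$)
$\sqrt{\left(-39\right) \left(-5725\right) + J{\left(512 \right)}} = \sqrt{\left(-39\right) \left(-5725\right) + \frac{2}{15} \cdot 512} = \sqrt{223275 + \frac{1024}{15}} = \sqrt{\frac{3350149}{15}} = \frac{\sqrt{50252235}}{15}$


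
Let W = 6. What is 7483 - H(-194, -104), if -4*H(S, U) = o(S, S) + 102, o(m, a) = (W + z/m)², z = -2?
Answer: 282929795/37636 ≈ 7517.5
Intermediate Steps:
o(m, a) = (6 - 2/m)²
H(S, U) = -51/2 - (-1 + 3*S)²/S² (H(S, U) = -(4*(-1 + 3*S)²/S² + 102)/4 = -(102 + 4*(-1 + 3*S)²/S²)/4 = -51/2 - (-1 + 3*S)²/S²)
7483 - H(-194, -104) = 7483 - (-69/2 - 1/(-194)² + 6/(-194)) = 7483 - (-69/2 - 1*1/37636 + 6*(-1/194)) = 7483 - (-69/2 - 1/37636 - 3/97) = 7483 - 1*(-1299607/37636) = 7483 + 1299607/37636 = 282929795/37636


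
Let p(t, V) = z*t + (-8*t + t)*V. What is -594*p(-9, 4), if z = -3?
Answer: -165726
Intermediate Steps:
p(t, V) = -3*t - 7*V*t (p(t, V) = -3*t + (-8*t + t)*V = -3*t + (-7*t)*V = -3*t - 7*V*t)
-594*p(-9, 4) = -(-594)*(-9)*(3 + 7*4) = -(-594)*(-9)*(3 + 28) = -(-594)*(-9)*31 = -594*279 = -165726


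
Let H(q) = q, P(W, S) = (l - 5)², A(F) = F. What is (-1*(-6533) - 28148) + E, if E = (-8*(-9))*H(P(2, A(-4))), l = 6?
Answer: -21543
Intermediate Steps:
P(W, S) = 1 (P(W, S) = (6 - 5)² = 1² = 1)
E = 72 (E = -8*(-9)*1 = 72*1 = 72)
(-1*(-6533) - 28148) + E = (-1*(-6533) - 28148) + 72 = (6533 - 28148) + 72 = -21615 + 72 = -21543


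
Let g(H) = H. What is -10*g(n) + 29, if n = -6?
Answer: 89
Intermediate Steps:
-10*g(n) + 29 = -10*(-6) + 29 = 60 + 29 = 89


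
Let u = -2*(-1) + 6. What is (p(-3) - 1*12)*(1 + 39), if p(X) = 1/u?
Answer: -475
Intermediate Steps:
u = 8 (u = 2 + 6 = 8)
p(X) = ⅛ (p(X) = 1/8 = ⅛)
(p(-3) - 1*12)*(1 + 39) = (⅛ - 1*12)*(1 + 39) = (⅛ - 12)*40 = -95/8*40 = -475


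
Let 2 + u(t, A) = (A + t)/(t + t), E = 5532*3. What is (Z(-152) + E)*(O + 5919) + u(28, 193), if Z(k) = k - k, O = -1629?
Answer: 3987023149/56 ≈ 7.1197e+7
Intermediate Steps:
E = 16596
Z(k) = 0
u(t, A) = -2 + (A + t)/(2*t) (u(t, A) = -2 + (A + t)/(t + t) = -2 + (A + t)/((2*t)) = -2 + (A + t)*(1/(2*t)) = -2 + (A + t)/(2*t))
(Z(-152) + E)*(O + 5919) + u(28, 193) = (0 + 16596)*(-1629 + 5919) + (½)*(193 - 3*28)/28 = 16596*4290 + (½)*(1/28)*(193 - 84) = 71196840 + (½)*(1/28)*109 = 71196840 + 109/56 = 3987023149/56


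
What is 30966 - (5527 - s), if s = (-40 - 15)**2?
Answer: 28464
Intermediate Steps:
s = 3025 (s = (-55)**2 = 3025)
30966 - (5527 - s) = 30966 - (5527 - 1*3025) = 30966 - (5527 - 3025) = 30966 - 1*2502 = 30966 - 2502 = 28464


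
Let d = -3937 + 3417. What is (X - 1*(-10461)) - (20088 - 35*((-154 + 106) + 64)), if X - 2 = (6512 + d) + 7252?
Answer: 4179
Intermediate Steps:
d = -520
X = 13246 (X = 2 + ((6512 - 520) + 7252) = 2 + (5992 + 7252) = 2 + 13244 = 13246)
(X - 1*(-10461)) - (20088 - 35*((-154 + 106) + 64)) = (13246 - 1*(-10461)) - (20088 - 35*((-154 + 106) + 64)) = (13246 + 10461) - (20088 - 35*(-48 + 64)) = 23707 - (20088 - 35*16) = 23707 - (20088 - 1*560) = 23707 - (20088 - 560) = 23707 - 1*19528 = 23707 - 19528 = 4179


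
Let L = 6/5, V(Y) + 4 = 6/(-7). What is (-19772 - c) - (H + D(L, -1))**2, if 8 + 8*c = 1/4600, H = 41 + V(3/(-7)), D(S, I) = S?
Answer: -38165609777/1803200 ≈ -21166.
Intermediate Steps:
V(Y) = -34/7 (V(Y) = -4 + 6/(-7) = -4 + 6*(-1/7) = -4 - 6/7 = -34/7)
L = 6/5 (L = 6*(1/5) = 6/5 ≈ 1.2000)
H = 253/7 (H = 41 - 34/7 = 253/7 ≈ 36.143)
c = -36799/36800 (c = -1 + (1/8)/4600 = -1 + (1/8)*(1/4600) = -1 + 1/36800 = -36799/36800 ≈ -0.99997)
(-19772 - c) - (H + D(L, -1))**2 = (-19772 - 1*(-36799/36800)) - (253/7 + 6/5)**2 = (-19772 + 36799/36800) - (1307/35)**2 = -727572801/36800 - 1*1708249/1225 = -727572801/36800 - 1708249/1225 = -38165609777/1803200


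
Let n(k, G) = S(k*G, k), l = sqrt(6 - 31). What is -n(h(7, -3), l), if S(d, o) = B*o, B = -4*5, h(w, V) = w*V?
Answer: -420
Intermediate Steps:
l = 5*I (l = sqrt(-25) = 5*I ≈ 5.0*I)
h(w, V) = V*w
B = -20
S(d, o) = -20*o
n(k, G) = -20*k
-n(h(7, -3), l) = -(-20)*(-3*7) = -(-20)*(-21) = -1*420 = -420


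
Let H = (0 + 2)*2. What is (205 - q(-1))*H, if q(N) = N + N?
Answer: 828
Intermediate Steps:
q(N) = 2*N
H = 4 (H = 2*2 = 4)
(205 - q(-1))*H = (205 - 2*(-1))*4 = (205 - 1*(-2))*4 = (205 + 2)*4 = 207*4 = 828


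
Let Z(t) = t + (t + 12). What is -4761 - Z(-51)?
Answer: -4671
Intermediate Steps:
Z(t) = 12 + 2*t (Z(t) = t + (12 + t) = 12 + 2*t)
-4761 - Z(-51) = -4761 - (12 + 2*(-51)) = -4761 - (12 - 102) = -4761 - 1*(-90) = -4761 + 90 = -4671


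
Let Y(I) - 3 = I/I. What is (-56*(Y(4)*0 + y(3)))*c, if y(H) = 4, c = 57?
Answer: -12768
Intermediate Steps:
Y(I) = 4 (Y(I) = 3 + I/I = 3 + 1 = 4)
(-56*(Y(4)*0 + y(3)))*c = -56*(4*0 + 4)*57 = -56*(0 + 4)*57 = -56*4*57 = -224*57 = -12768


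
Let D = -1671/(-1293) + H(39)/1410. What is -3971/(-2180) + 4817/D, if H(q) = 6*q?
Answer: 266046598671/80498680 ≈ 3305.0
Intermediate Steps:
D = 147704/101285 (D = -1671/(-1293) + (6*39)/1410 = -1671*(-1/1293) + 234*(1/1410) = 557/431 + 39/235 = 147704/101285 ≈ 1.4583)
-3971/(-2180) + 4817/D = -3971/(-2180) + 4817/(147704/101285) = -3971*(-1/2180) + 4817*(101285/147704) = 3971/2180 + 487889845/147704 = 266046598671/80498680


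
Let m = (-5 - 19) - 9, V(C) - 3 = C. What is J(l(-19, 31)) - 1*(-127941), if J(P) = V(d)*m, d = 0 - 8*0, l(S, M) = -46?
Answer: 127842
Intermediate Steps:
d = 0 (d = 0 - 4*0 = 0 + 0 = 0)
V(C) = 3 + C
m = -33 (m = -24 - 9 = -33)
J(P) = -99 (J(P) = (3 + 0)*(-33) = 3*(-33) = -99)
J(l(-19, 31)) - 1*(-127941) = -99 - 1*(-127941) = -99 + 127941 = 127842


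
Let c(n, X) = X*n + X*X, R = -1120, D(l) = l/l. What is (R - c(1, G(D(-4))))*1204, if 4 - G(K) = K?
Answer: -1362928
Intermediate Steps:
D(l) = 1
G(K) = 4 - K
c(n, X) = X**2 + X*n (c(n, X) = X*n + X**2 = X**2 + X*n)
(R - c(1, G(D(-4))))*1204 = (-1120 - (4 - 1*1)*((4 - 1*1) + 1))*1204 = (-1120 - (4 - 1)*((4 - 1) + 1))*1204 = (-1120 - 3*(3 + 1))*1204 = (-1120 - 3*4)*1204 = (-1120 - 1*12)*1204 = (-1120 - 12)*1204 = -1132*1204 = -1362928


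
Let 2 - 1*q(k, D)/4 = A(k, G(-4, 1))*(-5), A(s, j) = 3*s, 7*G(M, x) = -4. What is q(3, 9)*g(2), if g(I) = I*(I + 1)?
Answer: 1128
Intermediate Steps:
G(M, x) = -4/7 (G(M, x) = (1/7)*(-4) = -4/7)
g(I) = I*(1 + I)
q(k, D) = 8 + 60*k (q(k, D) = 8 - 4*3*k*(-5) = 8 - (-60)*k = 8 + 60*k)
q(3, 9)*g(2) = (8 + 60*3)*(2*(1 + 2)) = (8 + 180)*(2*3) = 188*6 = 1128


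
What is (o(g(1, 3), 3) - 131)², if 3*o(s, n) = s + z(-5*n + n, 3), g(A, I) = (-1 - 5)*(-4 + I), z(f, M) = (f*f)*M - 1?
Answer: 1936/9 ≈ 215.11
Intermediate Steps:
z(f, M) = -1 + M*f² (z(f, M) = f²*M - 1 = M*f² - 1 = -1 + M*f²)
g(A, I) = 24 - 6*I (g(A, I) = -6*(-4 + I) = 24 - 6*I)
o(s, n) = -⅓ + 16*n² + s/3 (o(s, n) = (s + (-1 + 3*(-5*n + n)²))/3 = (s + (-1 + 3*(-4*n)²))/3 = (s + (-1 + 3*(16*n²)))/3 = (s + (-1 + 48*n²))/3 = (-1 + s + 48*n²)/3 = -⅓ + 16*n² + s/3)
(o(g(1, 3), 3) - 131)² = ((-⅓ + 16*3² + (24 - 6*3)/3) - 131)² = ((-⅓ + 16*9 + (24 - 18)/3) - 131)² = ((-⅓ + 144 + (⅓)*6) - 131)² = ((-⅓ + 144 + 2) - 131)² = (437/3 - 131)² = (44/3)² = 1936/9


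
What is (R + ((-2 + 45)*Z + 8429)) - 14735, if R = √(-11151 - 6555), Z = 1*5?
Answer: -6091 + I*√17706 ≈ -6091.0 + 133.06*I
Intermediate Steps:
Z = 5
R = I*√17706 (R = √(-17706) = I*√17706 ≈ 133.06*I)
(R + ((-2 + 45)*Z + 8429)) - 14735 = (I*√17706 + ((-2 + 45)*5 + 8429)) - 14735 = (I*√17706 + (43*5 + 8429)) - 14735 = (I*√17706 + (215 + 8429)) - 14735 = (I*√17706 + 8644) - 14735 = (8644 + I*√17706) - 14735 = -6091 + I*√17706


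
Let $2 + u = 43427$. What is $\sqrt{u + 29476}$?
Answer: $\sqrt{72901} \approx 270.0$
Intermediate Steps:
$u = 43425$ ($u = -2 + 43427 = 43425$)
$\sqrt{u + 29476} = \sqrt{43425 + 29476} = \sqrt{72901}$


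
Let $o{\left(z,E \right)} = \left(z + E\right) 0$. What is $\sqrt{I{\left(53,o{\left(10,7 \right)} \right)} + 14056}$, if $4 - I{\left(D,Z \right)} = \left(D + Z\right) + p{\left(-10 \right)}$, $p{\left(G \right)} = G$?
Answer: $\sqrt{14017} \approx 118.39$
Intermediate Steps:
$o{\left(z,E \right)} = 0$ ($o{\left(z,E \right)} = \left(E + z\right) 0 = 0$)
$I{\left(D,Z \right)} = 14 - D - Z$ ($I{\left(D,Z \right)} = 4 - \left(\left(D + Z\right) - 10\right) = 4 - \left(-10 + D + Z\right) = 14 - D - Z$)
$\sqrt{I{\left(53,o{\left(10,7 \right)} \right)} + 14056} = \sqrt{\left(14 - 53 - 0\right) + 14056} = \sqrt{\left(14 - 53 + 0\right) + 14056} = \sqrt{-39 + 14056} = \sqrt{14017}$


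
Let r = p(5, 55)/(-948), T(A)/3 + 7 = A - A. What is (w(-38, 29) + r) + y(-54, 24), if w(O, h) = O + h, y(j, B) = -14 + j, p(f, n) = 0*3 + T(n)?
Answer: -24325/316 ≈ -76.978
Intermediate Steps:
T(A) = -21 (T(A) = -21 + 3*(A - A) = -21 + 3*0 = -21 + 0 = -21)
p(f, n) = -21 (p(f, n) = 0*3 - 21 = 0 - 21 = -21)
r = 7/316 (r = -21/(-948) = -21*(-1/948) = 7/316 ≈ 0.022152)
(w(-38, 29) + r) + y(-54, 24) = ((-38 + 29) + 7/316) + (-14 - 54) = (-9 + 7/316) - 68 = -2837/316 - 68 = -24325/316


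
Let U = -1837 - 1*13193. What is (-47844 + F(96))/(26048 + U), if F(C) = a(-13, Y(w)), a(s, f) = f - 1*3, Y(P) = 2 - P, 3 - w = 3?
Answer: -6835/1574 ≈ -4.3424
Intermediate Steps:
w = 0 (w = 3 - 1*3 = 3 - 3 = 0)
U = -15030 (U = -1837 - 13193 = -15030)
a(s, f) = -3 + f (a(s, f) = f - 3 = -3 + f)
F(C) = -1 (F(C) = -3 + (2 - 1*0) = -3 + (2 + 0) = -3 + 2 = -1)
(-47844 + F(96))/(26048 + U) = (-47844 - 1)/(26048 - 15030) = -47845/11018 = -47845*1/11018 = -6835/1574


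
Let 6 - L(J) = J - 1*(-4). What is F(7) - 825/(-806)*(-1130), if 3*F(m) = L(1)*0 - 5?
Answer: -1400390/1209 ≈ -1158.3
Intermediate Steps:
L(J) = 2 - J (L(J) = 6 - (J - 1*(-4)) = 6 - (J + 4) = 6 - (4 + J) = 6 + (-4 - J) = 2 - J)
F(m) = -5/3 (F(m) = ((2 - 1*1)*0 - 5)/3 = ((2 - 1)*0 - 5)/3 = (1*0 - 5)/3 = (0 - 5)/3 = (⅓)*(-5) = -5/3)
F(7) - 825/(-806)*(-1130) = -5/3 - 825/(-806)*(-1130) = -5/3 - 825*(-1/806)*(-1130) = -5/3 + (825/806)*(-1130) = -5/3 - 466125/403 = -1400390/1209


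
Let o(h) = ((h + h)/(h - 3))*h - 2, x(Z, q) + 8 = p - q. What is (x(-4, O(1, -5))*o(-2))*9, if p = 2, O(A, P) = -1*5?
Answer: 162/5 ≈ 32.400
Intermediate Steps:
O(A, P) = -5
x(Z, q) = -6 - q (x(Z, q) = -8 + (2 - q) = -6 - q)
o(h) = -2 + 2*h²/(-3 + h) (o(h) = ((2*h)/(-3 + h))*h - 2 = (2*h/(-3 + h))*h - 2 = 2*h²/(-3 + h) - 2 = -2 + 2*h²/(-3 + h))
(x(-4, O(1, -5))*o(-2))*9 = ((-6 - 1*(-5))*(2*(3 + (-2)² - 1*(-2))/(-3 - 2)))*9 = ((-6 + 5)*(2*(3 + 4 + 2)/(-5)))*9 = -2*(-1)*9/5*9 = -1*(-18/5)*9 = (18/5)*9 = 162/5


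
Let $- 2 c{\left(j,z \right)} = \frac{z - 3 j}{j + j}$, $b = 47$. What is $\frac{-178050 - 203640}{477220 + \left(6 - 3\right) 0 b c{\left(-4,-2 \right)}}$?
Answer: $- \frac{38169}{47722} \approx -0.79982$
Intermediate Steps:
$c{\left(j,z \right)} = - \frac{z - 3 j}{4 j}$ ($c{\left(j,z \right)} = - \frac{\left(z - 3 j\right) \frac{1}{j + j}}{2} = - \frac{\left(z - 3 j\right) \frac{1}{2 j}}{2} = - \frac{\frac{1}{2} \frac{1}{j} \left(z - 3 j\right)}{2} = - \frac{z - 3 j}{4 j}$)
$\frac{-178050 - 203640}{477220 + \left(6 - 3\right) 0 b c{\left(-4,-2 \right)}} = \frac{-178050 - 203640}{477220 + \left(6 - 3\right) 0 \cdot 47 \frac{\left(-1\right) \left(-2\right) + 3 \left(-4\right)}{4 \left(-4\right)}} = \frac{-178050 - 203640}{477220 + 3 \cdot 0 \cdot 47 \cdot \frac{1}{4} \left(- \frac{1}{4}\right) \left(2 - 12\right)} = \frac{-178050 - 203640}{477220 + 0 \cdot 47 \cdot \frac{1}{4} \left(- \frac{1}{4}\right) \left(-10\right)} = - \frac{381690}{477220 + 0 \cdot \frac{5}{8}} = - \frac{381690}{477220 + 0} = - \frac{381690}{477220} = \left(-381690\right) \frac{1}{477220} = - \frac{38169}{47722}$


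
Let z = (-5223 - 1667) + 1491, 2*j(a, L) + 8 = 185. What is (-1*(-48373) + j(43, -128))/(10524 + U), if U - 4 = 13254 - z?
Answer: 96923/58362 ≈ 1.6607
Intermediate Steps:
j(a, L) = 177/2 (j(a, L) = -4 + (½)*185 = -4 + 185/2 = 177/2)
z = -5399 (z = -6890 + 1491 = -5399)
U = 18657 (U = 4 + (13254 - 1*(-5399)) = 4 + (13254 + 5399) = 4 + 18653 = 18657)
(-1*(-48373) + j(43, -128))/(10524 + U) = (-1*(-48373) + 177/2)/(10524 + 18657) = (48373 + 177/2)/29181 = (96923/2)*(1/29181) = 96923/58362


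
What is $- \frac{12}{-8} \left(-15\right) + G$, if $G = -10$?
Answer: $- \frac{65}{2} \approx -32.5$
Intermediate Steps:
$- \frac{12}{-8} \left(-15\right) + G = - \frac{12}{-8} \left(-15\right) - 10 = \left(-12\right) \left(- \frac{1}{8}\right) \left(-15\right) - 10 = \frac{3}{2} \left(-15\right) - 10 = - \frac{45}{2} - 10 = - \frac{65}{2}$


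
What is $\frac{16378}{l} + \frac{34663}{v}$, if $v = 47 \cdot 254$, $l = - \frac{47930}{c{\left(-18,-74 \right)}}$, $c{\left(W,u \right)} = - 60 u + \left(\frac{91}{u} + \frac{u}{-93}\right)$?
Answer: $- \frac{745290529636259}{492225019485} \approx -1514.1$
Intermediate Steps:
$c{\left(W,u \right)} = \frac{91}{u} - \frac{5581 u}{93}$ ($c{\left(W,u \right)} = - 60 u + \left(\frac{91}{u} + u \left(- \frac{1}{93}\right)\right) = - 60 u - \left(- \frac{91}{u} + \frac{u}{93}\right) = \frac{91}{u} - \frac{5581 u}{93}$)
$l = - \frac{329854260}{30553093}$ ($l = - \frac{47930}{\frac{91}{-74} - - \frac{412994}{93}} = - \frac{47930}{91 \left(- \frac{1}{74}\right) + \frac{412994}{93}} = - \frac{47930}{- \frac{91}{74} + \frac{412994}{93}} = - \frac{47930}{\frac{30553093}{6882}} = \left(-47930\right) \frac{6882}{30553093} = - \frac{329854260}{30553093} \approx -10.796$)
$v = 11938$
$\frac{16378}{l} + \frac{34663}{v} = \frac{16378}{- \frac{329854260}{30553093}} + \frac{34663}{11938} = 16378 \left(- \frac{30553093}{329854260}\right) + 34663 \cdot \frac{1}{11938} = - \frac{250199278577}{164927130} + \frac{34663}{11938} = - \frac{745290529636259}{492225019485}$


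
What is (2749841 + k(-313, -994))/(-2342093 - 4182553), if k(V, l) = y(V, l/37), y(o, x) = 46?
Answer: -916629/2174882 ≈ -0.42146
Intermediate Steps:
k(V, l) = 46
(2749841 + k(-313, -994))/(-2342093 - 4182553) = (2749841 + 46)/(-2342093 - 4182553) = 2749887/(-6524646) = 2749887*(-1/6524646) = -916629/2174882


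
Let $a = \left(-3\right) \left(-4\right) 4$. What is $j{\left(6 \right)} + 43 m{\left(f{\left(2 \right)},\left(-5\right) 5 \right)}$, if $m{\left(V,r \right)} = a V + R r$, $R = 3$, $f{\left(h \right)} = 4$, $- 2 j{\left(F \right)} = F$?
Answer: $5028$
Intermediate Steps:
$j{\left(F \right)} = - \frac{F}{2}$
$a = 48$ ($a = 12 \cdot 4 = 48$)
$m{\left(V,r \right)} = 3 r + 48 V$ ($m{\left(V,r \right)} = 48 V + 3 r = 3 r + 48 V$)
$j{\left(6 \right)} + 43 m{\left(f{\left(2 \right)},\left(-5\right) 5 \right)} = \left(- \frac{1}{2}\right) 6 + 43 \left(3 \left(\left(-5\right) 5\right) + 48 \cdot 4\right) = -3 + 43 \left(3 \left(-25\right) + 192\right) = -3 + 43 \left(-75 + 192\right) = -3 + 43 \cdot 117 = -3 + 5031 = 5028$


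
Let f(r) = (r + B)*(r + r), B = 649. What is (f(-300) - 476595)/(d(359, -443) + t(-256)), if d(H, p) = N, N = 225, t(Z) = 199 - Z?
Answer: -137199/136 ≈ -1008.8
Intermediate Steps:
f(r) = 2*r*(649 + r) (f(r) = (r + 649)*(r + r) = (649 + r)*(2*r) = 2*r*(649 + r))
d(H, p) = 225
(f(-300) - 476595)/(d(359, -443) + t(-256)) = (2*(-300)*(649 - 300) - 476595)/(225 + (199 - 1*(-256))) = (2*(-300)*349 - 476595)/(225 + (199 + 256)) = (-209400 - 476595)/(225 + 455) = -685995/680 = -685995*1/680 = -137199/136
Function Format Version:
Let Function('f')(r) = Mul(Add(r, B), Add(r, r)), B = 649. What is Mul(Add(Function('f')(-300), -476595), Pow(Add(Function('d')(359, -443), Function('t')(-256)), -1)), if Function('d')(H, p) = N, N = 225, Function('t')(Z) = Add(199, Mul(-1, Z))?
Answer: Rational(-137199, 136) ≈ -1008.8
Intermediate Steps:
Function('f')(r) = Mul(2, r, Add(649, r)) (Function('f')(r) = Mul(Add(r, 649), Add(r, r)) = Mul(Add(649, r), Mul(2, r)) = Mul(2, r, Add(649, r)))
Function('d')(H, p) = 225
Mul(Add(Function('f')(-300), -476595), Pow(Add(Function('d')(359, -443), Function('t')(-256)), -1)) = Mul(Add(Mul(2, -300, Add(649, -300)), -476595), Pow(Add(225, Add(199, Mul(-1, -256))), -1)) = Mul(Add(Mul(2, -300, 349), -476595), Pow(Add(225, Add(199, 256)), -1)) = Mul(Add(-209400, -476595), Pow(Add(225, 455), -1)) = Mul(-685995, Pow(680, -1)) = Mul(-685995, Rational(1, 680)) = Rational(-137199, 136)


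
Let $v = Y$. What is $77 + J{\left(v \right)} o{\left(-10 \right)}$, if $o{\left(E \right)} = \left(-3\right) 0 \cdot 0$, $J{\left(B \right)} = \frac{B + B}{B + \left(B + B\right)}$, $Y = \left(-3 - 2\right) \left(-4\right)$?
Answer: $77$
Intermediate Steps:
$Y = 20$ ($Y = \left(-5\right) \left(-4\right) = 20$)
$v = 20$
$J{\left(B \right)} = \frac{2}{3}$ ($J{\left(B \right)} = \frac{2 B}{B + 2 B} = \frac{2 B}{3 B} = 2 B \frac{1}{3 B} = \frac{2}{3}$)
$o{\left(E \right)} = 0$ ($o{\left(E \right)} = 0 \cdot 0 = 0$)
$77 + J{\left(v \right)} o{\left(-10 \right)} = 77 + \frac{2}{3} \cdot 0 = 77 + 0 = 77$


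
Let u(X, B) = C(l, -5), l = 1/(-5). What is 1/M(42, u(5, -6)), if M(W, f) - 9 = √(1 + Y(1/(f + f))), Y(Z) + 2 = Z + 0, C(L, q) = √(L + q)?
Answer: 26/(234 + √13*√(-52 - I*√130)) ≈ 0.10846 + 0.011977*I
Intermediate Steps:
l = -⅕ (l = 1*(-⅕) = -⅕ ≈ -0.20000)
u(X, B) = I*√130/5 (u(X, B) = √(-⅕ - 5) = √(-26/5) = I*√130/5)
Y(Z) = -2 + Z (Y(Z) = -2 + (Z + 0) = -2 + Z)
M(W, f) = 9 + √(-1 + 1/(2*f)) (M(W, f) = 9 + √(1 + (-2 + 1/(f + f))) = 9 + √(1 + (-2 + 1/(2*f))) = 9 + √(-1 + 1/(2*f)))
1/M(42, u(5, -6)) = 1/(9 + √(-4 + 2/((I*√130/5)))/2) = 1/(9 + √(-4 + 2*(-I*√130/26))/2) = 1/(9 + √(-4 - I*√130/13)/2)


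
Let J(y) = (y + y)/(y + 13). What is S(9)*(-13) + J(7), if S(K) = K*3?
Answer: -3503/10 ≈ -350.30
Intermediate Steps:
S(K) = 3*K
J(y) = 2*y/(13 + y) (J(y) = (2*y)/(13 + y) = 2*y/(13 + y))
S(9)*(-13) + J(7) = (3*9)*(-13) + 2*7/(13 + 7) = 27*(-13) + 2*7/20 = -351 + 2*7*(1/20) = -351 + 7/10 = -3503/10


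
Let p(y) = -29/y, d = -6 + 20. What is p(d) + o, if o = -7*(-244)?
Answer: 23883/14 ≈ 1705.9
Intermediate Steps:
d = 14
o = 1708
p(d) + o = -29/14 + 1708 = 23883/14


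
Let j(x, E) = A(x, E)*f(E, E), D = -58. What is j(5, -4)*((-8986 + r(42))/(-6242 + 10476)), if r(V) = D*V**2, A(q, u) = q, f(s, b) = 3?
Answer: -834735/2117 ≈ -394.30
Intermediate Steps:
r(V) = -58*V**2
j(x, E) = 3*x (j(x, E) = x*3 = 3*x)
j(5, -4)*((-8986 + r(42))/(-6242 + 10476)) = (3*5)*((-8986 - 58*42**2)/(-6242 + 10476)) = 15*((-8986 - 58*1764)/4234) = 15*((-8986 - 102312)*(1/4234)) = 15*(-111298*1/4234) = 15*(-55649/2117) = -834735/2117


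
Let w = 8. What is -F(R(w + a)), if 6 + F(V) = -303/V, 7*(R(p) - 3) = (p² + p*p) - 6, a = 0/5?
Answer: 2979/143 ≈ 20.832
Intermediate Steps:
a = 0 (a = 0*(⅕) = 0)
R(p) = 15/7 + 2*p²/7 (R(p) = 3 + ((p² + p*p) - 6)/7 = 3 + ((p² + p²) - 6)/7 = 3 + (2*p² - 6)/7 = 3 + (-6 + 2*p²)/7 = 3 + (-6/7 + 2*p²/7) = 15/7 + 2*p²/7)
F(V) = -6 - 303/V
-F(R(w + a)) = -(-6 - 303/(15/7 + 2*(8 + 0)²/7)) = -(-6 - 303/(15/7 + (2/7)*8²)) = -(-6 - 303/(15/7 + (2/7)*64)) = -(-6 - 303/(15/7 + 128/7)) = -(-6 - 303/143/7) = -(-6 - 303*7/143) = -(-6 - 2121/143) = -1*(-2979/143) = 2979/143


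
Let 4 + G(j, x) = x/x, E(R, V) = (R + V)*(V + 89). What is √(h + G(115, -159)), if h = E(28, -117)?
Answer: √2489 ≈ 49.890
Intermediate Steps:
E(R, V) = (89 + V)*(R + V) (E(R, V) = (R + V)*(89 + V) = (89 + V)*(R + V))
G(j, x) = -3 (G(j, x) = -4 + x/x = -4 + 1 = -3)
h = 2492 (h = (-117)² + 89*28 + 89*(-117) + 28*(-117) = 13689 + 2492 - 10413 - 3276 = 2492)
√(h + G(115, -159)) = √(2492 - 3) = √2489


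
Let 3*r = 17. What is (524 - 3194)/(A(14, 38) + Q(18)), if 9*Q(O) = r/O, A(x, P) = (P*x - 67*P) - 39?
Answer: 1297620/997741 ≈ 1.3006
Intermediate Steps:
r = 17/3 (r = (⅓)*17 = 17/3 ≈ 5.6667)
A(x, P) = -39 - 67*P + P*x (A(x, P) = (-67*P + P*x) - 39 = -39 - 67*P + P*x)
Q(O) = 17/(27*O) (Q(O) = (17/(3*O))/9 = 17/(27*O))
(524 - 3194)/(A(14, 38) + Q(18)) = (524 - 3194)/((-39 - 67*38 + 38*14) + (17/27)/18) = -2670/((-39 - 2546 + 532) + (17/27)*(1/18)) = -2670/(-2053 + 17/486) = -2670/(-997741/486) = -2670*(-486/997741) = 1297620/997741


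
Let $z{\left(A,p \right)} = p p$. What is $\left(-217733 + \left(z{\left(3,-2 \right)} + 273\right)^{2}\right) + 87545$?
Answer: $-53459$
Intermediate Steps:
$z{\left(A,p \right)} = p^{2}$
$\left(-217733 + \left(z{\left(3,-2 \right)} + 273\right)^{2}\right) + 87545 = \left(-217733 + \left(\left(-2\right)^{2} + 273\right)^{2}\right) + 87545 = \left(-217733 + \left(4 + 273\right)^{2}\right) + 87545 = \left(-217733 + 277^{2}\right) + 87545 = \left(-217733 + 76729\right) + 87545 = -141004 + 87545 = -53459$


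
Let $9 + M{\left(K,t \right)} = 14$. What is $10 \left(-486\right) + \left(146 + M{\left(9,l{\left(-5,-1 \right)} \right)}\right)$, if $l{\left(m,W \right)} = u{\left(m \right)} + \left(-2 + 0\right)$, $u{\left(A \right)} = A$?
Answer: $-4709$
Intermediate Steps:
$l{\left(m,W \right)} = -2 + m$ ($l{\left(m,W \right)} = m + \left(-2 + 0\right) = m - 2 = -2 + m$)
$M{\left(K,t \right)} = 5$ ($M{\left(K,t \right)} = -9 + 14 = 5$)
$10 \left(-486\right) + \left(146 + M{\left(9,l{\left(-5,-1 \right)} \right)}\right) = 10 \left(-486\right) + \left(146 + 5\right) = -4860 + 151 = -4709$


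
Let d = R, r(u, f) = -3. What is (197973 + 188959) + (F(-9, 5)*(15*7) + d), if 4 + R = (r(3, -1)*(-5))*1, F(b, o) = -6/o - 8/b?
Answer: 1160731/3 ≈ 3.8691e+5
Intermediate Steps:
F(b, o) = -8/b - 6/o
R = 11 (R = -4 - 3*(-5)*1 = -4 + 15*1 = -4 + 15 = 11)
d = 11
(197973 + 188959) + (F(-9, 5)*(15*7) + d) = (197973 + 188959) + ((-8/(-9) - 6/5)*(15*7) + 11) = 386932 + ((-8*(-⅑) - 6*⅕)*105 + 11) = 386932 + ((8/9 - 6/5)*105 + 11) = 386932 + (-14/45*105 + 11) = 386932 + (-98/3 + 11) = 386932 - 65/3 = 1160731/3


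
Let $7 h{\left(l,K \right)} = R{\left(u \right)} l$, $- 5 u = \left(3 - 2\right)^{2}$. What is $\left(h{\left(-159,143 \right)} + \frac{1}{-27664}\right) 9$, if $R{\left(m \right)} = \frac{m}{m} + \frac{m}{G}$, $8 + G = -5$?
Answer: $- \frac{28711629}{138320} \approx -207.57$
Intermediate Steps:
$G = -13$ ($G = -8 - 5 = -13$)
$u = - \frac{1}{5}$ ($u = - \frac{\left(3 - 2\right)^{2}}{5} = - \frac{1^{2}}{5} = \left(- \frac{1}{5}\right) 1 = - \frac{1}{5} \approx -0.2$)
$R{\left(m \right)} = 1 - \frac{m}{13}$ ($R{\left(m \right)} = \frac{m}{m} + \frac{m}{-13} = 1 + m \left(- \frac{1}{13}\right) = 1 - \frac{m}{13}$)
$h{\left(l,K \right)} = \frac{66 l}{455}$ ($h{\left(l,K \right)} = \frac{\left(1 - - \frac{1}{65}\right) l}{7} = \frac{\left(1 + \frac{1}{65}\right) l}{7} = \frac{\frac{66}{65} l}{7} = \frac{66 l}{455}$)
$\left(h{\left(-159,143 \right)} + \frac{1}{-27664}\right) 9 = \left(\frac{66}{455} \left(-159\right) + \frac{1}{-27664}\right) 9 = \left(- \frac{10494}{455} - \frac{1}{27664}\right) 9 = \left(- \frac{3190181}{138320}\right) 9 = - \frac{28711629}{138320}$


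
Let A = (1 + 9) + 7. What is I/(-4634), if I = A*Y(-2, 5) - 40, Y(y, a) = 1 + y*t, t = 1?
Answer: 57/4634 ≈ 0.012300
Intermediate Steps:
Y(y, a) = 1 + y (Y(y, a) = 1 + y*1 = 1 + y)
A = 17 (A = 10 + 7 = 17)
I = -57 (I = 17*(1 - 2) - 40 = 17*(-1) - 40 = -17 - 40 = -57)
I/(-4634) = -57/(-4634) = -57*(-1/4634) = 57/4634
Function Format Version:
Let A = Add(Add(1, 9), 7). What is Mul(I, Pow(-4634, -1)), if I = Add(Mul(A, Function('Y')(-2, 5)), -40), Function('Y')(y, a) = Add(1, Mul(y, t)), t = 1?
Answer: Rational(57, 4634) ≈ 0.012300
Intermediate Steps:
Function('Y')(y, a) = Add(1, y) (Function('Y')(y, a) = Add(1, Mul(y, 1)) = Add(1, y))
A = 17 (A = Add(10, 7) = 17)
I = -57 (I = Add(Mul(17, Add(1, -2)), -40) = Add(Mul(17, -1), -40) = Add(-17, -40) = -57)
Mul(I, Pow(-4634, -1)) = Mul(-57, Pow(-4634, -1)) = Mul(-57, Rational(-1, 4634)) = Rational(57, 4634)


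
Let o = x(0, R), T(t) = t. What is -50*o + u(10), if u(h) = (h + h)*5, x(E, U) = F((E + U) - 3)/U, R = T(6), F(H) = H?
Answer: 75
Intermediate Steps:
R = 6
x(E, U) = (-3 + E + U)/U (x(E, U) = ((E + U) - 3)/U = (-3 + E + U)/U)
o = ½ (o = (-3 + 0 + 6)/6 = (⅙)*3 = ½ ≈ 0.50000)
u(h) = 10*h (u(h) = (2*h)*5 = 10*h)
-50*o + u(10) = -50*½ + 10*10 = -25 + 100 = 75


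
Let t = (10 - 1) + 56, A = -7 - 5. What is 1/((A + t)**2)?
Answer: 1/2809 ≈ 0.00035600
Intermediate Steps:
A = -12
t = 65 (t = 9 + 56 = 65)
1/((A + t)**2) = 1/((-12 + 65)**2) = 1/(53**2) = 1/2809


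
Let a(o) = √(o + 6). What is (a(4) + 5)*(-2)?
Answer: -10 - 2*√10 ≈ -16.325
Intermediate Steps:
a(o) = √(6 + o)
(a(4) + 5)*(-2) = (√(6 + 4) + 5)*(-2) = (√10 + 5)*(-2) = (5 + √10)*(-2) = -10 - 2*√10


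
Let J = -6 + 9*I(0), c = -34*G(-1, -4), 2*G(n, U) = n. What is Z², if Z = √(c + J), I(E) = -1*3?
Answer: -16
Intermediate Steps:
G(n, U) = n/2
I(E) = -3
c = 17 (c = -17*(-1) = -34*(-½) = 17)
J = -33 (J = -6 + 9*(-3) = -6 - 27 = -33)
Z = 4*I (Z = √(17 - 33) = √(-16) = 4*I ≈ 4.0*I)
Z² = (4*I)² = -16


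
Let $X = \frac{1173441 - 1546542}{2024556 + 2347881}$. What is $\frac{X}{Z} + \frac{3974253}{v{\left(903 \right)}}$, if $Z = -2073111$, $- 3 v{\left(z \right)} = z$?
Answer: $- \frac{12008268022696205290}{909476239897869} \approx -13204.0$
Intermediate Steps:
$v{\left(z \right)} = - \frac{z}{3}$
$X = - \frac{124367}{1457479}$ ($X = - \frac{373101}{4372437} = \left(-373101\right) \frac{1}{4372437} = - \frac{124367}{1457479} \approx -0.08533$)
$\frac{X}{Z} + \frac{3974253}{v{\left(903 \right)}} = - \frac{124367}{1457479 \left(-2073111\right)} + \frac{3974253}{\left(- \frac{1}{3}\right) 903} = \left(- \frac{124367}{1457479}\right) \left(- \frac{1}{2073111}\right) + \frac{3974253}{-301} = \frac{124367}{3021515747169} + 3974253 \left(- \frac{1}{301}\right) = \frac{124367}{3021515747169} - \frac{3974253}{301} = - \frac{12008268022696205290}{909476239897869}$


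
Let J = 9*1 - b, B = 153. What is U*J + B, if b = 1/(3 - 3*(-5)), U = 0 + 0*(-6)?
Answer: 153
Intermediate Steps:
U = 0 (U = 0 + 0 = 0)
b = 1/18 (b = 1/(3 + 15) = 1/18 ≈ 0.055556)
J = 161/18 (J = 9*1 - 1*1/18 = 9 - 1/18 = 161/18 ≈ 8.9444)
U*J + B = 0*(161/18) + 153 = 0 + 153 = 153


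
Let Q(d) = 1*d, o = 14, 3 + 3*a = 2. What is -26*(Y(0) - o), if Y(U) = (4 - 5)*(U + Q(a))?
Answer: 1066/3 ≈ 355.33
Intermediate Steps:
a = -⅓ (a = -1 + (⅓)*2 = -1 + ⅔ = -⅓ ≈ -0.33333)
Q(d) = d
Y(U) = ⅓ - U (Y(U) = (4 - 5)*(U - ⅓) = -(-⅓ + U) = ⅓ - U)
-26*(Y(0) - o) = -26*((⅓ - 1*0) - 1*14) = -26*((⅓ + 0) - 14) = -26*(⅓ - 14) = -26*(-41/3) = 1066/3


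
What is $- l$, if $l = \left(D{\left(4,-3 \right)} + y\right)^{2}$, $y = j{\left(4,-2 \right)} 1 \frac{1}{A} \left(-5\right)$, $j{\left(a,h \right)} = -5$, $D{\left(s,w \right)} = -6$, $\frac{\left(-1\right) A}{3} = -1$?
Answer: $- \frac{49}{9} \approx -5.4444$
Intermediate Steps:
$A = 3$ ($A = \left(-3\right) \left(-1\right) = 3$)
$y = \frac{25}{3}$ ($y = - 5 \cdot 1 \cdot \frac{1}{3} \left(-5\right) = \left(-5\right) \frac{1}{3} \left(-5\right) = \left(- \frac{5}{3}\right) \left(-5\right) = \frac{25}{3} \approx 8.3333$)
$l = \frac{49}{9}$ ($l = \left(-6 + \frac{25}{3}\right)^{2} = \left(\frac{7}{3}\right)^{2} = \frac{49}{9} \approx 5.4444$)
$- l = \left(-1\right) \frac{49}{9} = - \frac{49}{9}$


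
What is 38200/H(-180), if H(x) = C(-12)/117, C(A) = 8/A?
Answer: -6704100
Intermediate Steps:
H(x) = -2/351 (H(x) = (8/(-12))/117 = (8*(-1/12))*(1/117) = -⅔*1/117 = -2/351)
38200/H(-180) = 38200/(-2/351) = 38200*(-351/2) = -6704100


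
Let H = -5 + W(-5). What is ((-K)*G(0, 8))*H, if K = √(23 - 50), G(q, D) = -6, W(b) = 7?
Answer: 36*I*√3 ≈ 62.354*I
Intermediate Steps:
K = 3*I*√3 (K = √(-27) = 3*I*√3 ≈ 5.1962*I)
H = 2 (H = -5 + 7 = 2)
((-K)*G(0, 8))*H = (-3*I*√3*(-6))*2 = (18*I*√3)*2 = 36*I*√3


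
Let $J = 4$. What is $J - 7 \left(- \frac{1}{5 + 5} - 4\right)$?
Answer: $\frac{327}{10} \approx 32.7$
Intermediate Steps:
$J - 7 \left(- \frac{1}{5 + 5} - 4\right) = 4 - 7 \left(- \frac{1}{5 + 5} - 4\right) = 4 - 7 \left(- \frac{1}{10} - 4\right) = 4 - - \frac{287}{10} = 4 + \frac{287}{10} = \frac{327}{10}$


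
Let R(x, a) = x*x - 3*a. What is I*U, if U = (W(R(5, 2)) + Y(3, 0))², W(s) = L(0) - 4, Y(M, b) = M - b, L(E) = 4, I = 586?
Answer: 5274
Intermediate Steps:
R(x, a) = x² - 3*a
W(s) = 0 (W(s) = 4 - 4 = 0)
U = 9 (U = (0 + (3 - 1*0))² = (0 + (3 + 0))² = (0 + 3)² = 3² = 9)
I*U = 586*9 = 5274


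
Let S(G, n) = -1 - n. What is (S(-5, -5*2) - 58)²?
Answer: 2401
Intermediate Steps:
(S(-5, -5*2) - 58)² = ((-1 - (-5)*2) - 58)² = ((-1 - 1*(-10)) - 58)² = ((-1 + 10) - 58)² = (9 - 58)² = (-49)² = 2401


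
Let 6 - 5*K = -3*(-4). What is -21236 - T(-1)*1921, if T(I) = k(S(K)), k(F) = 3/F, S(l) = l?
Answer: -32867/2 ≈ -16434.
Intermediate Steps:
K = -6/5 (K = 6/5 - (-3)*(-4)/5 = 6/5 - ⅕*12 = 6/5 - 12/5 = -6/5 ≈ -1.2000)
T(I) = -5/2 (T(I) = 3/(-6/5) = 3*(-⅚) = -5/2)
-21236 - T(-1)*1921 = -21236 - (-5)*1921/2 = -21236 - 1*(-9605/2) = -21236 + 9605/2 = -32867/2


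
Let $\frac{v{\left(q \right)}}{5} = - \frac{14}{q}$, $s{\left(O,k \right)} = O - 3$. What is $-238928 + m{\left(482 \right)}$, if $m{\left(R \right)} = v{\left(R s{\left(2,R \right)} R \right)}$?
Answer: $- \frac{27754354301}{116162} \approx -2.3893 \cdot 10^{5}$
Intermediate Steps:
$s{\left(O,k \right)} = -3 + O$
$v{\left(q \right)} = - \frac{70}{q}$ ($v{\left(q \right)} = 5 \left(- \frac{14}{q}\right) = - \frac{70}{q}$)
$m{\left(R \right)} = \frac{70}{R^{2}}$ ($m{\left(R \right)} = - \frac{70}{R \left(-3 + 2\right) R} = - \frac{70}{R \left(-1\right) R} = - \frac{70}{- R R} = - \frac{70}{\left(-1\right) R^{2}} = - 70 \left(- \frac{1}{R^{2}}\right) = \frac{70}{R^{2}}$)
$-238928 + m{\left(482 \right)} = -238928 + \frac{70}{232324} = -238928 + 70 \cdot \frac{1}{232324} = -238928 + \frac{35}{116162} = - \frac{27754354301}{116162}$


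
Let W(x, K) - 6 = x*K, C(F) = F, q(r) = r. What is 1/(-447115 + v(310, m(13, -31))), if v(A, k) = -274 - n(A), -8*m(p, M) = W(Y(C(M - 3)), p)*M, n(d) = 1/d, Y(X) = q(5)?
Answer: -310/138690591 ≈ -2.2352e-6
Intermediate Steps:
Y(X) = 5
W(x, K) = 6 + K*x (W(x, K) = 6 + x*K = 6 + K*x)
m(p, M) = -M*(6 + 5*p)/8 (m(p, M) = -(6 + p*5)*M/8 = -(6 + 5*p)*M/8 = -M*(6 + 5*p)/8)
v(A, k) = -274 - 1/A
1/(-447115 + v(310, m(13, -31))) = 1/(-447115 + (-274 - 1/310)) = 1/(-447115 - 84941/310) = 1/(-138690591/310) = -310/138690591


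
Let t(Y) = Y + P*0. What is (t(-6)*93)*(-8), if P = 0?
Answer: 4464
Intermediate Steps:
t(Y) = Y (t(Y) = Y + 0*0 = Y + 0 = Y)
(t(-6)*93)*(-8) = -6*93*(-8) = -558*(-8) = 4464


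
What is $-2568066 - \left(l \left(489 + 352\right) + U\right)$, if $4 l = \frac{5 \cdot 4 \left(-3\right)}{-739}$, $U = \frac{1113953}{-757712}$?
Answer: $- \frac{1437995155394701}{559949168} \approx -2.5681 \cdot 10^{6}$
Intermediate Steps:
$U = - \frac{1113953}{757712}$ ($U = 1113953 \left(- \frac{1}{757712}\right) = - \frac{1113953}{757712} \approx -1.4702$)
$l = \frac{15}{739}$ ($l = \frac{5 \cdot 4 \left(-3\right) \frac{1}{-739}}{4} = \frac{20 \left(-3\right) \left(- \frac{1}{739}\right)}{4} = \frac{\left(-60\right) \left(- \frac{1}{739}\right)}{4} = \frac{1}{4} \cdot \frac{60}{739} = \frac{15}{739} \approx 0.020298$)
$-2568066 - \left(l \left(489 + 352\right) + U\right) = -2568066 - \left(\frac{15 \left(489 + 352\right)}{739} - \frac{1113953}{757712}\right) = -2568066 - \left(\frac{15}{739} \cdot 841 - \frac{1113953}{757712}\right) = -2568066 - \left(\frac{12615}{739} - \frac{1113953}{757712}\right) = -2568066 - \frac{8735325613}{559949168} = - \frac{1437995155394701}{559949168}$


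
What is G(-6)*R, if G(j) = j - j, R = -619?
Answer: 0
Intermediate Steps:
G(j) = 0
G(-6)*R = 0*(-619) = 0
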